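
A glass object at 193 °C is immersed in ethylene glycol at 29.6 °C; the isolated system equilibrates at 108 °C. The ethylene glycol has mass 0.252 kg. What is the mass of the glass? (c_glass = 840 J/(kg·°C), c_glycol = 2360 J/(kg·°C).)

m ≈ 0.653 kg

|Q_glass| = |Q_glycol|:
m·840·(193 − 108) = 0.252·2360·(108 − 29.6)
71400 m = 46626  ⇒  m ≈ 0.653 kg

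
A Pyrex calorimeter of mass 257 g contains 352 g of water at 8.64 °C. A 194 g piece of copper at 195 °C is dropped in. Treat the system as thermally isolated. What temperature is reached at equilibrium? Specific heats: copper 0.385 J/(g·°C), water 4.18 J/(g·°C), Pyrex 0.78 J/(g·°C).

T_f ≈ 16.6 °C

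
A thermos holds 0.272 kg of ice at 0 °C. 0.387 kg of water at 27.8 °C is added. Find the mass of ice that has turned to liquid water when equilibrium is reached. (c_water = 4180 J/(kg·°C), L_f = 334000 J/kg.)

Water can give up m c ΔT = 0.387·4180·27.8 = 44971 J before reaching 0 °C.
Fully melting the ice requires m_ice L_f = 0.272·334000 = 90848 J.
44971 J < 90848 J, so only part of the ice melts and the system sits at 0 °C.
m_melted·334000 = 44971  ⇒  m_melted ≈ 0.1346 kg.

m_melted ≈ 0.135 kg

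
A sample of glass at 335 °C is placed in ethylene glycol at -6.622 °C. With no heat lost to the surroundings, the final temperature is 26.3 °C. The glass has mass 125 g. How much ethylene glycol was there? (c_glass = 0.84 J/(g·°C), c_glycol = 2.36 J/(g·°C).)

m ≈ 417 g

Heat lost by the glass = heat gained by the glycol:
125×0.84×(335 − 26.3) = m×2.36×(26.3 − (-6.622))
77.7 m = 32414  ⇒  m ≈ 417.2 g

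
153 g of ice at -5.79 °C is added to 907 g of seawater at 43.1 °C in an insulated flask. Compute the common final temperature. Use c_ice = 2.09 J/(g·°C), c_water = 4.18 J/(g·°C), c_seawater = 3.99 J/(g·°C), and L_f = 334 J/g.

T_f ≈ 24.2 °C

Taking heat into each body as positive, Σ m c ΔT = 0:
ice -5.79→0 °C: 153×2.09×5.79 = 1851.5
  melt ice: 153×334 = 51102
  meltwater 0→T: 153×4.18×T = 639.54 T
  seawater cools: 907×3.99×(T − 43.1) = 3618.9(T − 43.1)
4258.5 T = 155976 − 52953 = 103022
T ≈ 24.19 °C (positive, so assuming full melt was valid).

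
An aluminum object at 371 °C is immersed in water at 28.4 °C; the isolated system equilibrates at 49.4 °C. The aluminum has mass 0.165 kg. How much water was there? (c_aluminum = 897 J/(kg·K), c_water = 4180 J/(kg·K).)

Heat lost by the aluminum = heat gained by the water:
0.165×897×(371 − 49.4) = m×4180×(49.4 − 28.4)
87780 m = 47598  ⇒  m ≈ 0.5422 kg

m ≈ 0.542 kg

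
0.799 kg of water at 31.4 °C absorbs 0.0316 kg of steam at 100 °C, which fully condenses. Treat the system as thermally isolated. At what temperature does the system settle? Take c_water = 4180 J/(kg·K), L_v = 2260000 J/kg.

Taking heat into each body as positive, Σ m c ΔT = 0:
steam→water at 100 °C releases m L_v = 0.0316·2260000 = 71416
  condensed water 100 °C→T: 132.09(T − 100)
  original water: 3339.8(T − 31.4)
3471.9 T = 71416 + 13209 + 104870 = 189495
T ≈ 54.58 °C, under the boiling point, so the assumption holds.

T_f ≈ 54.6 °C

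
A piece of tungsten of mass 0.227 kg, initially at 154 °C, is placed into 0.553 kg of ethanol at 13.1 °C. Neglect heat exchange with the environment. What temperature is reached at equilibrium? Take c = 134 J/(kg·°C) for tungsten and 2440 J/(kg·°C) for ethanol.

Set heat shed by the hot body equal to heat absorbed by the cold body:
0.227×134×(154 − T) = 0.553×2440×(T − 13.1)
30.42(154 − T) = 1349.3(T − 13.1)
1379.7 T = 22360  ⇒  T ≈ 16.21 °C

T_f ≈ 16.2 °C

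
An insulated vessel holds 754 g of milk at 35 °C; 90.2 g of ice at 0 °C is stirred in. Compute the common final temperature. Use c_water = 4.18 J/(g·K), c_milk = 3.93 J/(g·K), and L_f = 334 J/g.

Energy balance with sensible and latent terms:
latent heat to melt: 90.2×334 = 30127
  warm the meltwater: 377.04 T
  milk: 2963.2(T − 35)
3340.3 T = 103713 − 30127 = 73586
T ≈ 22.03 °C. Since T > 0 °C, the all-ice-melts assumption holds.

T_f ≈ 22.0 °C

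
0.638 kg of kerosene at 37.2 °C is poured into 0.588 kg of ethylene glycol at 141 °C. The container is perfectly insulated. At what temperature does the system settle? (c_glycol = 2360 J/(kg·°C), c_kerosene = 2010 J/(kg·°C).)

Taking heat into each body as positive, Σ m c ΔT = 0:
0.588*2360*(T − 141) + 0.638*2010*(T − 37.2) = 0
1387.7(T − 141) + 1282.4(T − 37.2) = 0
(1387.7 + 1282.4) T = 1387.7*141 + 1282.4*37.2
T ≈ 91.15 °C

T_f ≈ 91.1 °C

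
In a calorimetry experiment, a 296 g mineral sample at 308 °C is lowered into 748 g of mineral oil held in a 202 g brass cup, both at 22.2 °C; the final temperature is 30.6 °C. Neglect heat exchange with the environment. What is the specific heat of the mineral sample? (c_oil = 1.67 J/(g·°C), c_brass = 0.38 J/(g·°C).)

c ≈ 0.136 J/(g·°C)

Let T be the final temperature. ΣQ_i = 0:
296·c·(30.6 − 308) + 748·1.67·(30.6 − 22.2) + 202·0.38·(30.6 − 22.2) = 0
-82110 c = -11138
c = -11138/-82110 ≈ 0.1356 J/(g·°C)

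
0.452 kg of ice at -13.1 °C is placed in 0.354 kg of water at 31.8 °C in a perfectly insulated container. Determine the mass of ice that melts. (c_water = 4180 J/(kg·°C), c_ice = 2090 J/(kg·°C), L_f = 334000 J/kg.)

Water can give up m c ΔT = 0.354·4180·31.8 = 47055 J before reaching 0 °C.
Of that, 0.452·2090·13.1 = 12375 J goes to bring the ice to 0 °C, leaving 34680 J.
Fully melting the ice requires m_ice L_f = 0.452·334000 = 150968 J.
34680 J < 150968 J, so only part of the ice melts and the system sits at 0 °C.
m_melt = 34680 / L_f = 0.1038 kg.

m_melted ≈ 0.104 kg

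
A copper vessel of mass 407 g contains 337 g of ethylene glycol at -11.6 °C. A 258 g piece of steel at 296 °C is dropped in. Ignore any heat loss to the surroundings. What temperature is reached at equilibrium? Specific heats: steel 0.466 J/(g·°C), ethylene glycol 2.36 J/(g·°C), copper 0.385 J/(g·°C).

T_f ≈ 22.9 °C

With ΣQ=0 the equilibrium temperature is the m·c-weighted mean:
T_f = (120.23×296 + 795.32×(-11.6) + 156.69×(-11.6)) / (120.23 + 795.32 + 156.69)
    = 24544 / 1072.2 ≈ 22.89 °C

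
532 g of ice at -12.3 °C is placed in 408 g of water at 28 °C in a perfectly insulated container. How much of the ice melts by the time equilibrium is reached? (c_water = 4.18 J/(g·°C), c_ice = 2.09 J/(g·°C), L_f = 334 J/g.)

m_melted ≈ 102 g

Heat available from the water dropping to 0 °C: 408×4.18×28 = 47752 J.
Of that, 532×2.09×12.3 = 13676 J goes to bring the ice to 0 °C, leaving 34076 J.
Melting all 532 g of ice would need 532×334 = 177688 J.
Since 34076 < 177688 J, not all the ice melts; equilibrium is at 0 °C.
m_melted×334 = 34076  ⇒  m_melted ≈ 102 g.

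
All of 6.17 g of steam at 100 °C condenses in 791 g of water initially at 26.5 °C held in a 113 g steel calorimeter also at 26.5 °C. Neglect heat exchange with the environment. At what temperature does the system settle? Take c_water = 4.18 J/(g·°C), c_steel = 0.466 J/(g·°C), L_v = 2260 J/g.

T_f ≈ 31.2 °C

Let T be the final temperature. ΣQ_i = 0:
latent heat released on condensation: 6.17×2260 = 13944
  condensate cools 100→T: 6.17×4.18×(T − 100) = 25.79(T − 100)
  water warms: 791×4.18×(T − 26.5) = 3306.4(T − 26.5)
  cup: 52.66(T − 26.5)
3384.8 T = 13944 + 2579.1 + 89015 = 105538
T ≈ 31.18 °C, under the boiling point, so the assumption holds.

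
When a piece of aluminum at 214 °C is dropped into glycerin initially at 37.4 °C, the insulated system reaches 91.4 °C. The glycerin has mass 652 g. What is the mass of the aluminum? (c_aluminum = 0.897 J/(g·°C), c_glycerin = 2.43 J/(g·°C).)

m ≈ 778 g

Heat lost by the aluminum = heat gained by the glycerin:
m·0.897·(214 − 91.4) = 652·2.43·(91.4 − 37.4)
109.97 m = 85555  ⇒  m ≈ 778 g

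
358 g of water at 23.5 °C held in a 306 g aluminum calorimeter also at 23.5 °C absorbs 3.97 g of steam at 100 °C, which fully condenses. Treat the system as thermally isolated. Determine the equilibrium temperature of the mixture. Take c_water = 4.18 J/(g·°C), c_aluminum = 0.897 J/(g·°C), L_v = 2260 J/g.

Taking heat into each body as positive, Σ m c ΔT = 0:
condense steam: −3.97·2260 = −8972.2
  condensed water 100 °C→T: 16.59(T − 100)
  water warms: 358·4.18·(T − 23.5) = 1496.4(T − 23.5)
  aluminum cup: 306·0.897·(T − 23.5) = 274.48(T − 23.5)
1787.5 T = 8972.2 + 1659.5 + 41617 = 52248
T ≈ 29.23 °C, under the boiling point, so the assumption holds.

T_f ≈ 29.2 °C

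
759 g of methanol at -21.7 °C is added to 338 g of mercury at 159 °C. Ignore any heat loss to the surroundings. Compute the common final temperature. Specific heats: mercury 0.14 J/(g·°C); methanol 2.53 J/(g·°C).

T_f ≈ -17.4 °C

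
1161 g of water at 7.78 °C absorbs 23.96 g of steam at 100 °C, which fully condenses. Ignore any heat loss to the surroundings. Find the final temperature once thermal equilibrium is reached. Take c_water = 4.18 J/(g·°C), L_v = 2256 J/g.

T_f ≈ 20.6 °C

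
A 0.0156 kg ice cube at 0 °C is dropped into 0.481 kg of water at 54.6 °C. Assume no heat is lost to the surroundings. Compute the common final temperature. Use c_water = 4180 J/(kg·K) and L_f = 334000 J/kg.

T_f ≈ 50.4 °C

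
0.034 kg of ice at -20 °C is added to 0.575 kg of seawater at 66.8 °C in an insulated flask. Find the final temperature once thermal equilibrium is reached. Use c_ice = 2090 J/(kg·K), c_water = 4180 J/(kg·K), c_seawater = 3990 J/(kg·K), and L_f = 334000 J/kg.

Energy conservation, ΣQ = 0:
ice -20→0 °C: 0.034×2090×20 = 1421.2; latent heat to melt: 0.034×334000 = 11356; warm the meltwater: 142.12 T; seawater: 2294.2(T − 66.8)
2436.4 T = 153256 − 12777 = 140479
T ≈ 57.66 °C (positive, so assuming full melt was valid).

T_f ≈ 57.7 °C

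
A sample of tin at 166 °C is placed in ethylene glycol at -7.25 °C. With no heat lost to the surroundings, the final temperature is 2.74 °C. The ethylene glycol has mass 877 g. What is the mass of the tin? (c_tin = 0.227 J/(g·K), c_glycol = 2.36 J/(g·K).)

Net heat exchanged in the isolated system is zero:
m·0.227·(2.74 − 166) + 877·2.36·(2.74 − (-7.25)) = 0
-37.06 m = -20677
m = -20677/-37.06 ≈ 557.9 g

m ≈ 558 g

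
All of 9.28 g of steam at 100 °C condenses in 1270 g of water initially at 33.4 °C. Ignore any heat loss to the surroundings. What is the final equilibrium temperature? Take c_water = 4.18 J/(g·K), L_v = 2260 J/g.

T_f ≈ 37.8 °C

Energy balance with sensible and latent terms:
steam→water at 100 °C releases m L_v = 9.28×2260 = 20973
  condensate cools 100→T: 9.28×4.18×(T − 100) = 38.79(T − 100)
  original water: 5308.6(T − 33.4)
5347.4 T = 20973 + 3879 + 177307 = 202159
T ≈ 37.81 °C, under the boiling point, so the assumption holds.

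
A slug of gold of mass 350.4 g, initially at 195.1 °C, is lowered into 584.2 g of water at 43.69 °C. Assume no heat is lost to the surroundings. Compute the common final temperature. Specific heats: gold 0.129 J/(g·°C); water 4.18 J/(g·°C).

T_f ≈ 46.4 °C

T_f = Σ m_i c_i T_i / Σ m_i c_i:
T_f = (45.2×195.1 + 2442×43.69) / (45.2 + 2442)
    = 115508 / 2487.2 ≈ 46.44 °C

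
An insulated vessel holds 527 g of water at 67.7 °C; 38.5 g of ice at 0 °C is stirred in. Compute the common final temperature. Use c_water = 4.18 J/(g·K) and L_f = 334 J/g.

T_f ≈ 57.7 °C

Taking heat into each body as positive, Σ m c ΔT = 0:
melt ice: 38.5×334 = 12859; meltwater 0→T: 38.5×4.18×T = 160.93 T; water cools: 527×4.18×(T − 67.7) = 2202.9(T − 67.7)
2363.8 T = 149134 − 12859 = 136275
T ≈ 57.65 °C — above 0 °C, consistent with complete melting.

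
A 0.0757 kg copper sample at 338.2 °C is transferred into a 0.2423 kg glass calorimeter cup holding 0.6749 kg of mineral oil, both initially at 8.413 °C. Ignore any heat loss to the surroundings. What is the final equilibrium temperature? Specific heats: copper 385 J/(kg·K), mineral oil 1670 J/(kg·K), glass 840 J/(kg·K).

T_f is the heat-capacity-weighted average of the initial temperatures:
T_f = (29.14*338.2 + 1127.1*8.413 + 203.53*8.413) / (29.14 + 1127.1 + 203.53)
    = 21051 / 1359.8 ≈ 15.48 °C

T_f ≈ 15.5 °C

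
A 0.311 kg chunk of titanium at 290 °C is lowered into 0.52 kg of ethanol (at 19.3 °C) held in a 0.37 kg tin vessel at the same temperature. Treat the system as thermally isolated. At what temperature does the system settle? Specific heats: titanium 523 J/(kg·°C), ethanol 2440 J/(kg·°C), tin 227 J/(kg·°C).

Heat gained plus heat lost sum to zero:
0.311*523*(T − 290) + 0.52*2440*(T − 19.3) + 0.37*227*(T − 19.3) = 0
162.65(T − 290) + 1268.8(T − 19.3) + 83.99(T − 19.3) = 0
(162.65 + 1268.8 + 83.99) T = 162.65*290 + 1268.8*19.3 + 83.99*19.3
T = 73278 / 1515.4 = 48.4 °C

T_f ≈ 48.4 °C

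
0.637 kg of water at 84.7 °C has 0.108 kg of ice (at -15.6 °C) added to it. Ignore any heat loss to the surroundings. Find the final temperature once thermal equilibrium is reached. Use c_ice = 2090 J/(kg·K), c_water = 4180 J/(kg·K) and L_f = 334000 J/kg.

Energy conservation, ΣQ = 0:
ice -15.6→0 °C: 0.108·2090·15.6 = 3521.2
  latent heat to melt: 0.108·334000 = 36072
  warm the meltwater: 451.44 T
  water: 2662.7(T − 84.7)
3114.1 T = 225527 − 39593 = 185934
T ≈ 59.71 °C — above 0 °C, consistent with complete melting.

T_f ≈ 59.7 °C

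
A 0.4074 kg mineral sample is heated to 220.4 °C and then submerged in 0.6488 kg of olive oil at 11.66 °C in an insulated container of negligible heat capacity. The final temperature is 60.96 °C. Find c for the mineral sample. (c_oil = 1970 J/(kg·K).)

c ≈ 970 J/(kg·K)

Setting the total heat transfer to zero:
0.4074·c·(60.96 − 220.4) + 0.6488·1970·(60.96 − 11.66) = 0
-64.96 c = -63012
c = -63012/-64.96 ≈ 970.1 J/(kg·K)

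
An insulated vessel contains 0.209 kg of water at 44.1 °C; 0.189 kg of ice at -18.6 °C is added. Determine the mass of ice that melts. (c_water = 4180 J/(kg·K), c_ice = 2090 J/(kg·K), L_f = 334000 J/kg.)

Cooling the water to 0 °C releases 0.209×4180×44.1 = 38527 J.
Of that, 0.189×2090×18.6 = 7347.2 J goes to bring the ice to 0 °C, leaving 31179 J.
To melt every bit of ice: 0.189×334000 = 63126 J.
That's not enough to melt it all — equilibrium is at 0 °C with ice remaining.
m_melted×334000 = 31179  ⇒  m_melted ≈ 0.09335 kg.

m_melted ≈ 0.0934 kg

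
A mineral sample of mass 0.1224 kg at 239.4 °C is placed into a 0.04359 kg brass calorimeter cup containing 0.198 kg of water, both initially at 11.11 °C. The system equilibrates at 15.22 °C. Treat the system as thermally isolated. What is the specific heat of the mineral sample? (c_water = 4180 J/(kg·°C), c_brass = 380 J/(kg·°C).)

c ≈ 126 J/(kg·°C)

Let T be the final temperature. ΣQ_i = 0:
0.1224·c·(15.22 − 239.4) + 0.198·4180·(15.22 − 11.11) + 0.04359·380·(15.22 − 11.11) = 0
-27.44 c = -3469.7
c = -3469.7/-27.44 ≈ 126.4 J/(kg·°C)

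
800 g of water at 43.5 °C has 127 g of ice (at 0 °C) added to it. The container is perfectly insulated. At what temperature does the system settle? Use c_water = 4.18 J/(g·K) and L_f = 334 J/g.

Energy balance with sensible and latent terms:
melt ice: 127·334 = 42418; meltwater 0→T: 127·4.18·T = 530.86 T; water: 3344(T − 43.5)
3874.9 T = 145464 − 42418 = 103046
T ≈ 26.59 °C. Since T > 0 °C, the all-ice-melts assumption holds.

T_f ≈ 26.6 °C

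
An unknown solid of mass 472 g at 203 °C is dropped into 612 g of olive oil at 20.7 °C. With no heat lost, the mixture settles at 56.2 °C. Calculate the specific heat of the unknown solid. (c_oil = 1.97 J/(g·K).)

c ≈ 0.618 J/(g·K)

Heat lost by the unknown solid = heat gained by the oil:
472×c×(203 − 56.2) = 612×1.97×(56.2 − 20.7)
69290 c = 42800  ⇒  c ≈ 0.6177 J/(g·K)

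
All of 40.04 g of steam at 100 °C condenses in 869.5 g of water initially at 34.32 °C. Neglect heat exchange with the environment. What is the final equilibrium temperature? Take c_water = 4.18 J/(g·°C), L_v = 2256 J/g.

T_f ≈ 61.0 °C

Heat gained plus heat lost sum to zero:
steam→water at 100 °C releases m L_v = 40.04·2256 = 90330
  condensate cools 100→T: 40.04·4.18·(T − 100) = 167.37(T − 100)
  water warms: 869.5·4.18·(T − 34.32) = 3634.5(T − 34.32)
3801.9 T = 90330 + 16737 + 124736 = 231803
T ≈ 60.97 °C (< 100 °C, so full condensation is consistent).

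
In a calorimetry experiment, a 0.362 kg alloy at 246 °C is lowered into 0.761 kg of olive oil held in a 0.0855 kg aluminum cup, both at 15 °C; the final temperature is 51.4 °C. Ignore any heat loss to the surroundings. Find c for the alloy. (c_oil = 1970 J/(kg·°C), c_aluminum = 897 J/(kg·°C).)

Heat gained plus heat lost sum to zero:
0.362×c×(51.4 − 246) + 0.761×1970×(51.4 − 15) + 0.0855×897×(51.4 − 15) = 0
-70.45 c = -57361
c = -57361/-70.45 ≈ 814.3 J/(kg·°C)

c ≈ 814 J/(kg·°C)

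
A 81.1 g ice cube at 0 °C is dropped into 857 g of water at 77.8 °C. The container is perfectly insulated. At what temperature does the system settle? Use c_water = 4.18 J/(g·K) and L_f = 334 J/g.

Let T be the final temperature. ΣQ_i = 0:
latent heat to melt: 81.1·334 = 27087
  warm the meltwater: 339 T
  water cools: 857·4.18·(T − 77.8) = 3582.3(T − 77.8)
3921.3 T = 278700 − 27087 = 251612
T ≈ 64.17 °C (positive, so assuming full melt was valid).

T_f ≈ 64.2 °C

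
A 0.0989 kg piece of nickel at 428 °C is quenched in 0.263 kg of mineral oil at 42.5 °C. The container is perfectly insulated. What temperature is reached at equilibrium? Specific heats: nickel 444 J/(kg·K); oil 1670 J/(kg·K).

T_f ≈ 77.5 °C

|Q_nickel| = |Q_oil|:
0.0989×444×(428 − T) = 0.263×1670×(T − 42.5)
43.91(428 − T) = 439.21(T − 42.5)
483.12 T = 37461  ⇒  T ≈ 77.54 °C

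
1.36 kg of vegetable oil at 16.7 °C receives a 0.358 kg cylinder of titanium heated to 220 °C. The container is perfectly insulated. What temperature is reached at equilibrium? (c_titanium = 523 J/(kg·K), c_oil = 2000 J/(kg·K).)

T_f ≈ 29.8 °C

Heat lost by the titanium equals heat gained by the oil:
0.358·523·(220 − T) = 1.36·2000·(T − 16.7)
187.23(220 − T) = 2720(T − 16.7)
2907.2 T = 86615  ⇒  T ≈ 29.79 °C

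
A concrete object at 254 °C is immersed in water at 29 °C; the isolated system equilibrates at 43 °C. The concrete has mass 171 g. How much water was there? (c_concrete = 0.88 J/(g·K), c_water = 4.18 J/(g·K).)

|Q_concrete| = |Q_water|:
171·0.88·(254 − 43) = m·4.18·(43 − 29)
58.52 m = 31751  ⇒  m ≈ 542.6 g

m ≈ 543 g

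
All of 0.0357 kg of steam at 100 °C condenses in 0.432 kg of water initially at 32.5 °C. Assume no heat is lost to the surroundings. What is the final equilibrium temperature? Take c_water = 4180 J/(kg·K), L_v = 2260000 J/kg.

T_f ≈ 78.9 °C

Sum of m c ΔT and latent-heat terms is zero:
latent heat released on condensation: 0.0357×2260000 = 80682
  condensed water 100 °C→T: 149.23(T − 100)
  original water: 1805.8(T − 32.5)
1955 T = 80682 + 14923 + 58687 = 154292
T ≈ 78.92 °C (< 100 °C, so full condensation is consistent).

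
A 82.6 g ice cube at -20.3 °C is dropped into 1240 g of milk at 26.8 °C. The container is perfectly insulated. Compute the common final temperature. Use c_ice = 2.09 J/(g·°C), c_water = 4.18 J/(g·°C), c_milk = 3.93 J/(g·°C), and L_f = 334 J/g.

T_f ≈ 19.1 °C

Net heat exchanged in the isolated system is zero:
ice -20.3→0 °C: 82.6·2.09·20.3 = 3504.5
  fusion: m_ice L_f = 82.6·334 = 27588
  meltwater 0→T: 82.6·4.18·T = 345.27 T
  milk: 4873.2(T − 26.8)
5218.5 T = 130602 − 31093 = 99509
T ≈ 19.07 °C — above 0 °C, consistent with complete melting.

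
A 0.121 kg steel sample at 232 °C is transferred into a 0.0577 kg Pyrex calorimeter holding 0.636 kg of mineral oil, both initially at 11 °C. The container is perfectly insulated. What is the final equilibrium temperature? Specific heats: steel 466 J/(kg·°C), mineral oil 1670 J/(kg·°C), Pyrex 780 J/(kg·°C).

Heat gained plus heat lost sum to zero:
0.121×466×(T − 232) + 0.636×1670×(T − 11) + 0.0577×780×(T − 11) = 0
(56.39 + 1062.1 + 45.01) T = 56.39×232 + 1062.1×11 + 45.01×11
T = 25260/1163.5 ≈ 21.71 °C

T_f ≈ 21.7 °C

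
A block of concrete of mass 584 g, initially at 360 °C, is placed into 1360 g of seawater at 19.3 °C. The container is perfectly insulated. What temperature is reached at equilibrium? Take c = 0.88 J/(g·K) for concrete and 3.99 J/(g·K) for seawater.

T_f ≈ 48.8 °C

Energy conservation, ΣQ = 0:
584×0.88×(T − 360) + 1360×3.99×(T − 19.3) = 0
(513.92 + 5426.4) T = 513.92×360 + 5426.4×19.3
T = 289741 / 5940.3 = 48.8 °C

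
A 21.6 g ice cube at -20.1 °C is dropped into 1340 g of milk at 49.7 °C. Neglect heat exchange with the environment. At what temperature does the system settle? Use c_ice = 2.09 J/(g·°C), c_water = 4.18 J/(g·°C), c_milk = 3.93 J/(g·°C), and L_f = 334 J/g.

T_f ≈ 47.3 °C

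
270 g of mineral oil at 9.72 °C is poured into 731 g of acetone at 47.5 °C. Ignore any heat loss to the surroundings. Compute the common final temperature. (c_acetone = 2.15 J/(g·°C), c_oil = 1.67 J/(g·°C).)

T_f ≈ 39.1 °C

Let T be the final temperature. ΣQ_i = 0:
731×2.15×(T − 47.5) + 270×1.67×(T − 9.72) = 0
1571.6(T − 47.5) + 450.9(T − 9.72) = 0
(1571.6 + 450.9) T = 1571.6×47.5 + 450.9×9.72
T = 79036 / 2022.5 = 39.1 °C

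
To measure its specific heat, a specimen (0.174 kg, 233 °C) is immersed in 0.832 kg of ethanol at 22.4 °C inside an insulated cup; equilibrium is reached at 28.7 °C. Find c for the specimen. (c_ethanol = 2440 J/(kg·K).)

Net heat exchanged in the isolated system is zero:
0.174×c×(28.7 − 233) + 0.832×2440×(28.7 − 22.4) = 0
-35.55 c = -12790
c = -12790/-35.55 ≈ 359.8 J/(kg·K)

c ≈ 360 J/(kg·K)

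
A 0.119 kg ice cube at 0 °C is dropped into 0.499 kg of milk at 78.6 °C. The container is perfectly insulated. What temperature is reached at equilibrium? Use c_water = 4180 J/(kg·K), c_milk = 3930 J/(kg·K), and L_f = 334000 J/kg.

Taking heat into each body as positive, Σ m c ΔT = 0:
melt ice: 0.119×334000 = 39746
  warm the meltwater: 497.42 T
  milk cools: 0.499×3930×(T − 78.6) = 1961.1(T − 78.6)
2458.5 T = 154140 − 39746 = 114394
T ≈ 46.53 °C. Since T > 0 °C, the all-ice-melts assumption holds.

T_f ≈ 46.5 °C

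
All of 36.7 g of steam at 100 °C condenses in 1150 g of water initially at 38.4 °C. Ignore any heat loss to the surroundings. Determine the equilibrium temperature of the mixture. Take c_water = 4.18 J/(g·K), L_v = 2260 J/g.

T_f ≈ 57.0 °C

Heat gained plus heat lost sum to zero:
steam→water at 100 °C releases m L_v = 36.7·2260 = 82942
  condensed water 100 °C→T: 153.41(T − 100)
  water warms: 1150·4.18·(T − 38.4) = 4807(T − 38.4)
4960.4 T = 82942 + 15341 + 184589 = 282871
T ≈ 57.03 °C — below 100 °C, confirming all the steam condensed.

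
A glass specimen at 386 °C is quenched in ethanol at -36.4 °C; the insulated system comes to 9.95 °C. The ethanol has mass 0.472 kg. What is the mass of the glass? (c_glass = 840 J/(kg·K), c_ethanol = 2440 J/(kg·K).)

m ≈ 0.169 kg

|Q_glass| = |Q_ethanol|:
m×840×(386 − 9.95) = 0.472×2440×(9.95 − (-36.4))
315882 m = 53380  ⇒  m ≈ 0.169 kg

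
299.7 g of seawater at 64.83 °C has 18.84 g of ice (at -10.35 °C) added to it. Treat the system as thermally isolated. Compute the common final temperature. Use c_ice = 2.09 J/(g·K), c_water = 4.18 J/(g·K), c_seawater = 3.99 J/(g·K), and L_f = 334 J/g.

T_f ≈ 55.6 °C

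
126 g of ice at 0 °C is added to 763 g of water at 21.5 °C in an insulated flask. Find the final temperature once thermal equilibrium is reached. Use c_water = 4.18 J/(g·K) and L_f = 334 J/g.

T_f ≈ 7.1 °C

Net heat exchanged in the isolated system is zero:
latent heat to melt: 126×334 = 42084; warm the meltwater: 526.68 T; water cools: 763×4.18×(T − 21.5) = 3189.3(T − 21.5)
3716 T = 68571 − 42084 = 26487
T ≈ 7.13 °C. Since T > 0 °C, the all-ice-melts assumption holds.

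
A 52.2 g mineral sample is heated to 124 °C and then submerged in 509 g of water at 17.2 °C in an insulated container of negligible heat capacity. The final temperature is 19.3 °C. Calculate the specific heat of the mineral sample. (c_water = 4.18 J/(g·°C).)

c ≈ 0.818 J/(g·°C)

Taking heat into each body as positive, Σ m c ΔT = 0:
52.2·c·(19.3 − 124) + 509·4.18·(19.3 − 17.2) = 0
-5465.3 c = -4468
c = -4468/-5465.3 ≈ 0.8175 J/(g·°C)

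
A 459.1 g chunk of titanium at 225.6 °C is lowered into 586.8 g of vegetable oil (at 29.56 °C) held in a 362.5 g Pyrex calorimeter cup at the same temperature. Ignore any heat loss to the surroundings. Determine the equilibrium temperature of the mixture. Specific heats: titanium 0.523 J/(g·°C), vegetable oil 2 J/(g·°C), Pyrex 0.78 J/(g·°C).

Energy conservation, ΣQ = 0:
459.1×0.523×(T − 225.6) + 586.8×2×(T − 29.56) + 362.5×0.78×(T − 29.56) = 0
(240.11 + 1173.6 + 282.75) T = 240.11×225.6 + 1173.6×29.56 + 282.75×29.56
T = 97218/1696.5 ≈ 57.31 °C

T_f ≈ 57.3 °C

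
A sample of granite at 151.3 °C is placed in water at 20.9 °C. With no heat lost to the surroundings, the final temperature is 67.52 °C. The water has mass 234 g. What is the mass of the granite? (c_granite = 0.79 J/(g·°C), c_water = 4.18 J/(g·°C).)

m ≈ 689 g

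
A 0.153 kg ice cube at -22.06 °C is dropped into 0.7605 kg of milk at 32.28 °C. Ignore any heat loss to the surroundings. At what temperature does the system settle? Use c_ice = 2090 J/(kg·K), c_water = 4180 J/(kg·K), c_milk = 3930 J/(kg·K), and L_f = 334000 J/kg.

Conservation of energy gives ΣQ = 0:
ice -22.06→0 °C: 0.153×2090×22.06 = 7054.1
  melt ice: 0.153×334000 = 51102
  warm the meltwater: 639.54 T
  milk cools: 0.7605×3930×(T − 32.28) = 2988.8(T − 32.28)
3628.3 T = 96477 − 58156 = 38321
T ≈ 10.56 °C — above 0 °C, consistent with complete melting.

T_f ≈ 10.6 °C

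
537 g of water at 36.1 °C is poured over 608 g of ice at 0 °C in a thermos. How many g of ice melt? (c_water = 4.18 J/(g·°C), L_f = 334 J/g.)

m_melted ≈ 243 g

Cooling the water to 0 °C releases 537·4.18·36.1 = 81032 J.
To melt every bit of ice: 608·334 = 203072 J.
81032 J < 203072 J, so only part of the ice melts and the system sits at 0 °C.
m_melt = 81032 / L_f = 242.6 g.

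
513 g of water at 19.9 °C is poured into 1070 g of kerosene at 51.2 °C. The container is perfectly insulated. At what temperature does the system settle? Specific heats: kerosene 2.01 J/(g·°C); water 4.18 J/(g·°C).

Heat gained plus heat lost sum to zero:
1070·2.01·(T − 51.2) + 513·4.18·(T − 19.9) = 0
(2150.7 + 2144.3) T = 2150.7·51.2 + 2144.3·19.9
T ≈ 35.57 °C

T_f ≈ 35.6 °C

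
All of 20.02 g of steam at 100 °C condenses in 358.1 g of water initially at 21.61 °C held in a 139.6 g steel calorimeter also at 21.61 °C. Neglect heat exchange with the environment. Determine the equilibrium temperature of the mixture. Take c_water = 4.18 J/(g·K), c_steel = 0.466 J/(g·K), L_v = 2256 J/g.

T_f ≈ 53.0 °C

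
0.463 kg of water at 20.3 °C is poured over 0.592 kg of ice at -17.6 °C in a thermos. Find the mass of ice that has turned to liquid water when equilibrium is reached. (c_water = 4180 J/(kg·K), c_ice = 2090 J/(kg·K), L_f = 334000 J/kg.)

Cooling the water to 0 °C releases 0.463·4180·20.3 = 39287 J.
Of that, 0.592·2090·17.6 = 21776 J goes to bring the ice to 0 °C, leaving 17511 J.
Fully melting the ice requires m_ice L_f = 0.592·334000 = 197728 J.
That's not enough to melt it all — equilibrium is at 0 °C with ice remaining.
m_melt = 17511 / L_f = 0.05243 kg.

m_melted ≈ 0.0524 kg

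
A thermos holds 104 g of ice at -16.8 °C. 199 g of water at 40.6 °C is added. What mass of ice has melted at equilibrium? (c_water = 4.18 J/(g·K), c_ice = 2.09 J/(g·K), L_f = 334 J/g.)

Water can give up m c ΔT = 199×4.18×40.6 = 33772 J before reaching 0 °C.
Of that, 104×2.09×16.8 = 3651.6 J goes to bring the ice to 0 °C, leaving 30120 J.
Melting all 104 g of ice would need 104×334 = 34736 J.
30120 J < 34736 J, so only part of the ice melts and the system sits at 0 °C.
m_melted×334 = 30120  ⇒  m_melted ≈ 90.18 g.

m_melted ≈ 90.2 g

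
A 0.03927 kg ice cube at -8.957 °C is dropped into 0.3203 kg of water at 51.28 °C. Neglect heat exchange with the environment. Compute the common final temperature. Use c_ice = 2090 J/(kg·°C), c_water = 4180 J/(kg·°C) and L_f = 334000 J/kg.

T_f ≈ 36.5 °C

Energy balance with sensible and latent terms:
ice -8.957→0 °C: 0.03927×2090×8.957 = 735.14; melt ice: 0.03927×334000 = 13116; warm the meltwater: 164.15 T; water cools: 0.3203×4180×(T − 51.28) = 1338.9(T − 51.28)
1503 T = 68656 − 13851 = 54805
T ≈ 36.46 °C — above 0 °C, consistent with complete melting.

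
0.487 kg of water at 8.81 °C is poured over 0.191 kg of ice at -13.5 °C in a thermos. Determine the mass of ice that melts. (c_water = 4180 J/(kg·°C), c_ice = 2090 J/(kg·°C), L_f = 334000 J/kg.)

m_melted ≈ 0.0376 kg

Cooling the water to 0 °C releases 0.487·4180·8.81 = 17934 J.
Of that, 0.191·2090·13.5 = 5389.1 J goes to bring the ice to 0 °C, leaving 12545 J.
To melt every bit of ice: 0.191·334000 = 63794 J.
That's not enough to melt it all — equilibrium is at 0 °C with ice remaining.
Mass melted = 12545/334000 ≈ 0.03756 kg.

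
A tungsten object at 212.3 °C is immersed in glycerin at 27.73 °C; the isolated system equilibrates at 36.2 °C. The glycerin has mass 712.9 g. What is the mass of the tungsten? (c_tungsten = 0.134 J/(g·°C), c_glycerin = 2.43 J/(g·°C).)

m ≈ 622 g

Heat lost by the tungsten = heat gained by the glycerin:
m·0.134·(212.3 − 36.2) = 712.9·2.43·(36.2 − 27.73)
23.6 m = 14673  ⇒  m ≈ 621.8 g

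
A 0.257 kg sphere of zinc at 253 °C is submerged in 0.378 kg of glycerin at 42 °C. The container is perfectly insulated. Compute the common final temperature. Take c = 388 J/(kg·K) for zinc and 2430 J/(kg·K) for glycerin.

T_f ≈ 62.7 °C

Energy conservation, ΣQ = 0:
0.257×388×(T − 253) + 0.378×2430×(T − 42) = 0
(99.72 + 918.54) T = 99.72×253 + 918.54×42
T ≈ 62.66 °C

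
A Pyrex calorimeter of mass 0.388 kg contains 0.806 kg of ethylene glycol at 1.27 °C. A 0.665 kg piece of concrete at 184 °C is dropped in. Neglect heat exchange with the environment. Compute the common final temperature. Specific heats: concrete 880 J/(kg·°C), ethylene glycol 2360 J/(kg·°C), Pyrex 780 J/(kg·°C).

Taking heat into each body as positive, Σ m c ΔT = 0:
0.665×880×(T − 184) + 0.806×2360×(T − 1.27) + 0.388×780×(T − 1.27) = 0
2790 T = 110477
T ≈ 39.60 °C

T_f ≈ 39.6 °C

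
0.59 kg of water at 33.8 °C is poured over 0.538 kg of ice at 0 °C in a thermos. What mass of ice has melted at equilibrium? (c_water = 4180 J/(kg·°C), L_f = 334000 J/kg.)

Water can give up m c ΔT = 0.59·4180·33.8 = 83358 J before reaching 0 °C.
Melting all 0.538 kg of ice would need 0.538·334000 = 179692 J.
Since 83358 < 179692 J, not all the ice melts; equilibrium is at 0 °C.
m_melted·334000 = 83358  ⇒  m_melted ≈ 0.2496 kg.

m_melted ≈ 0.25 kg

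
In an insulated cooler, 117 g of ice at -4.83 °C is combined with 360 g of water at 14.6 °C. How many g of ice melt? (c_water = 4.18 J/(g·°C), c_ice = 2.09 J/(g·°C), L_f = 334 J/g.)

Water can give up m c ΔT = 360·4.18·14.6 = 21970 J before reaching 0 °C.
Warming the ice to 0 °C takes 117·2.09·4.83 = 1181.1 J, leaving 20789 J for melting.
Fully melting the ice requires m_ice L_f = 117·334 = 39078 J.
Since 20789 < 39078 J, not all the ice melts; equilibrium is at 0 °C.
m_melt = 20789 / L_f = 62.24 g.

m_melted ≈ 62.2 g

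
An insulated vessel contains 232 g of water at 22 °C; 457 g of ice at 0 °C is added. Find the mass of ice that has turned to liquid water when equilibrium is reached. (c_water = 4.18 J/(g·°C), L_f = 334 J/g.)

Cooling the water to 0 °C releases 232·4.18·22 = 21335 J.
Melting all 457 g of ice would need 457·334 = 152638 J.
Since 21335 < 152638 J, not all the ice melts; equilibrium is at 0 °C.
m_melt = 21335 / L_f = 63.88 g.

m_melted ≈ 63.9 g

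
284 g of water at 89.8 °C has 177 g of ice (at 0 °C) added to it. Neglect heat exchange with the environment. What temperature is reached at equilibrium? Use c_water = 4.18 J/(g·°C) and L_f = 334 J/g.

Let T be the final temperature. ΣQ_i = 0:
melt ice: 177·334 = 59118
  warm the meltwater: 739.86 T
  water: 1187.1(T − 89.8)
1927 T = 106603 − 59118 = 47485
T ≈ 24.64 °C (positive, so assuming full melt was valid).

T_f ≈ 24.6 °C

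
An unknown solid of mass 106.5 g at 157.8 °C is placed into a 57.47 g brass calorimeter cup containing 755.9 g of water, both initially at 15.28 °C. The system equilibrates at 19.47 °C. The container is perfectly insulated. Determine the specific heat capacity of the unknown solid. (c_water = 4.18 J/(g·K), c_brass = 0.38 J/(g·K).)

Setting the total heat transfer to zero:
106.5·c·(19.47 − 157.8) + 755.9·4.18·(19.47 − 15.28) + 57.47·0.38·(19.47 − 15.28) = 0
-14732 c = -13330
c = -13330/-14732 ≈ 0.9049 J/(g·K)

c ≈ 0.905 J/(g·K)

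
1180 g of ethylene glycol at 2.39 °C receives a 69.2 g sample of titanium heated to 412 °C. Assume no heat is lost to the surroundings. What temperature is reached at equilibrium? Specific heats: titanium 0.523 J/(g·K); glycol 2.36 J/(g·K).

T_f ≈ 7.6 °C

Let T be the final temperature. ΣQ_i = 0:
69.2×0.523×(T − 412) + 1180×2.36×(T − 2.39) = 0
36.19(T − 412) + 2784.8(T − 2.39) = 0
(36.19 + 2784.8) T = 36.19×412 + 2784.8×2.39
T = 21567 / 2821 = 7.65 °C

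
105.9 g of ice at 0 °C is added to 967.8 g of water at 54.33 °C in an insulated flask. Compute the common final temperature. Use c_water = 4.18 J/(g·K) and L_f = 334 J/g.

Sum of m c ΔT and latent-heat terms is zero:
latent heat to melt: 105.9×334 = 35371; warm the meltwater: 442.66 T; water cools: 967.8×4.18×(T − 54.33) = 4045.4(T − 54.33)
4488.1 T = 219787 − 35371 = 184416
T ≈ 41.09 °C (positive, so assuming full melt was valid).

T_f ≈ 41.1 °C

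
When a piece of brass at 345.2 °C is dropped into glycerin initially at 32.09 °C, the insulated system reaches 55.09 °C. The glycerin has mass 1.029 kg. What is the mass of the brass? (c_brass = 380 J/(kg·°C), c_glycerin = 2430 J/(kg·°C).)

Heat lost by the brass = heat gained by the glycerin:
m·380·(345.2 − 55.09) = 1.029·2430·(55.09 − 32.09)
110242 m = 57511  ⇒  m ≈ 0.5217 kg

m ≈ 0.522 kg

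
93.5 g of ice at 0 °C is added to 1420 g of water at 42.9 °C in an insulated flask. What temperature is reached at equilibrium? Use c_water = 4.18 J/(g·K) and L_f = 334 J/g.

T_f ≈ 35.3 °C

Heat gained plus heat lost sum to zero:
melt ice: 93.5×334 = 31229
  warm the meltwater: 390.83 T
  water cools: 1420×4.18×(T − 42.9) = 5935.6(T − 42.9)
6326.4 T = 254637 − 31229 = 223408
T ≈ 35.31 °C. Since T > 0 °C, the all-ice-melts assumption holds.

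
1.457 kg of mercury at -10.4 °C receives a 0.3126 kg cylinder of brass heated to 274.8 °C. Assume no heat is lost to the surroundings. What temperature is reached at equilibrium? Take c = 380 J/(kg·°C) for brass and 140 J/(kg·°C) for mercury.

T_f ≈ 94.6 °C

Heat gained plus heat lost sum to zero:
0.3126×380×(T − 274.8) + 1.457×140×(T − (-10.4)) = 0
322.77 T = 30522
T = 30522 / 322.77 = 94.6 °C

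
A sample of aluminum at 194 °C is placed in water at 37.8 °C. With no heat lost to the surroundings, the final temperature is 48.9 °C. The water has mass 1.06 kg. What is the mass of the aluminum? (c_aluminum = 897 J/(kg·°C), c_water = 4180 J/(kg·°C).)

m ≈ 0.378 kg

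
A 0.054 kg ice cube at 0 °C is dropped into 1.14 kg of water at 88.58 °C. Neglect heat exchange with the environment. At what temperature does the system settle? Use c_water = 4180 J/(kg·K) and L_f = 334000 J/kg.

T_f ≈ 81.0 °C

Taking heat into each body as positive, Σ m c ΔT = 0:
melt ice: 0.054×334000 = 18036; meltwater 0→T: 0.054×4180×T = 225.72 T; water cools: 1.14×4180×(T − 88.58) = 4765.2(T − 88.58)
4990.9 T = 422101 − 18036 = 404065
T ≈ 80.96 °C — above 0 °C, consistent with complete melting.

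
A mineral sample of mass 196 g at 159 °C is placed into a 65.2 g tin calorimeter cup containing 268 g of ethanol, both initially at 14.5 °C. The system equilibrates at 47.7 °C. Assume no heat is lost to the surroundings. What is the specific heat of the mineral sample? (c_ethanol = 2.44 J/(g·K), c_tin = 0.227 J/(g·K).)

c ≈ 1.02 J/(g·K)

Taking heat into each body as positive, Σ m c ΔT = 0:
196×c×(47.7 − 159) + 268×2.44×(47.7 − 14.5) + 65.2×0.227×(47.7 − 14.5) = 0
-21815 c = -22202
c = -22202/-21815 ≈ 1.018 J/(g·K)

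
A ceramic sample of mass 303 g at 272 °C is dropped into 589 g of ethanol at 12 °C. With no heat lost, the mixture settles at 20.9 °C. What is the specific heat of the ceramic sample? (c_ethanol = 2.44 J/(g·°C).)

Heat gained plus heat lost sum to zero:
303×c×(20.9 − 272) + 589×2.44×(20.9 − 12) = 0
-76083 c = -12791
c = -12791/-76083 ≈ 0.1681 J/(g·°C)

c ≈ 0.168 J/(g·°C)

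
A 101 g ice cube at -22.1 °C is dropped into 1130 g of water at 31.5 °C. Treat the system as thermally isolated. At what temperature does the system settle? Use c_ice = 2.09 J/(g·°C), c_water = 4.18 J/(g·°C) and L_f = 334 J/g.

Taking heat into each body as positive, Σ m c ΔT = 0:
warm ice to 0 °C: 101×2.09×(0 − (-22.1)) = 4665.1; latent heat to melt: 101×334 = 33734; warm the meltwater: 422.18 T; water: 4723.4(T − 31.5)
5145.6 T = 148787 − 38399 = 110388
T ≈ 21.45 °C. Since T > 0 °C, the all-ice-melts assumption holds.

T_f ≈ 21.5 °C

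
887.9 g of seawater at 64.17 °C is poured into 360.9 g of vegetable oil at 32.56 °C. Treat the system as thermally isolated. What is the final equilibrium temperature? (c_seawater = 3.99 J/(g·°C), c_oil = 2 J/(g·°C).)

Set heat shed by the hot body equal to heat absorbed by the cold body:
887.9×3.99×(64.17 − T) = 360.9×2×(T − 32.56)
3542.7(64.17 − T) = 721.8(T − 32.56)
4264.5 T = 250838  ⇒  T ≈ 58.82 °C

T_f ≈ 58.8 °C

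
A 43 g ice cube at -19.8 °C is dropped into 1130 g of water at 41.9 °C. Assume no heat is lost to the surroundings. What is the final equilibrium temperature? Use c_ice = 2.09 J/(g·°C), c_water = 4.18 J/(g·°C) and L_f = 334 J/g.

T_f ≈ 37.1 °C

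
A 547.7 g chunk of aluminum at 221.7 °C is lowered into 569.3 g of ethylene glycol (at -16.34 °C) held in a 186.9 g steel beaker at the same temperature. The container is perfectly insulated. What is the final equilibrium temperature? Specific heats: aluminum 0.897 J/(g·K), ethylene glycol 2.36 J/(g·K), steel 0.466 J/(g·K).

T_f ≈ 44.5 °C

Heat gained plus heat lost sum to zero:
547.7×0.897×(T − 221.7) + 569.3×2.36×(T − (-16.34)) + 186.9×0.466×(T − (-16.34)) = 0
491.29(T − 221.7) + 1343.5(T − (-16.34)) + 87.1(T − (-16.34)) = 0
1921.9 T = 85542
T = 85542/1921.9 ≈ 44.51 °C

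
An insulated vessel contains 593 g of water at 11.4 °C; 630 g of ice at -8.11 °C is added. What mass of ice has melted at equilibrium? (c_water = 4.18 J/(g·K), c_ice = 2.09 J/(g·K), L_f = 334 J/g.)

Cooling the water to 0 °C releases 593×4.18×11.4 = 28258 J.
Warming the ice to 0 °C takes 630×2.09×8.11 = 10678 J, leaving 17579 J for melting.
Melting all 630 g of ice would need 630×334 = 210420 J.
17579 J < 210420 J, so only part of the ice melts and the system sits at 0 °C.
Mass melted = 17579/334 ≈ 52.63 g.

m_melted ≈ 52.6 g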